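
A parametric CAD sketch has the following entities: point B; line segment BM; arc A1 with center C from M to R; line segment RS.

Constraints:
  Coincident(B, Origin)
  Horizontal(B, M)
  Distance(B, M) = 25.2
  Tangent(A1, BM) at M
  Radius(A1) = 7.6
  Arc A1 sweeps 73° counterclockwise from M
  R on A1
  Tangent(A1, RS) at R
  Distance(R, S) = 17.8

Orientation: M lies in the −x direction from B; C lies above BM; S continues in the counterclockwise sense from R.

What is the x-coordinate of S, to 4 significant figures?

-12.73

B is at the origin; B and M share the same y with |BM| = 25.2 and M on the −x side, so M = (-25.20, 0.000). A1 meets BM tangentially, so CM is at right angles to BM, so C = M + (0, 7.6) = (-25.20, 7.600). On A1, M sits at bearing -90° from C; a 73° counterclockwise sweep puts R at bearing -17°, so R = C + 7.6·(cos -17°, sin -17°) = (-17.93, 5.378). The tangent condition forces CR to be normal to RS, so RS runs along (−sin -17°, cos -17°); with |RS| = 17.8, S = (-12.73, 22.40). So S.x = -12.73.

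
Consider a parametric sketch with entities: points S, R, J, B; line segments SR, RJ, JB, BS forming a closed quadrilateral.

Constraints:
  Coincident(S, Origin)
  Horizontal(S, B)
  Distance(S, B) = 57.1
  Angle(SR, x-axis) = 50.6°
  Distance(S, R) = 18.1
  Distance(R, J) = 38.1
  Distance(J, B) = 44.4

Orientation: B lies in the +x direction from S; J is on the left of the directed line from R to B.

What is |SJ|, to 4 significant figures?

56.12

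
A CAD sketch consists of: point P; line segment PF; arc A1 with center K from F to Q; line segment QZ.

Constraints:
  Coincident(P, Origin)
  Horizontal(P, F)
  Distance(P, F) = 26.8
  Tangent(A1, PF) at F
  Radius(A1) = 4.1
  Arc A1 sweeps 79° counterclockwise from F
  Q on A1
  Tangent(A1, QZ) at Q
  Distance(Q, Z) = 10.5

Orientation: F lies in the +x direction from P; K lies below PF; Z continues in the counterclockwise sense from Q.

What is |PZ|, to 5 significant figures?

24.842

On A1, F sits at bearing 90° from K; a 79° counterclockwise sweep puts Q at bearing 169°, so Q = K + 4.1·(cos 169°, sin 169°) = (22.775, -3.3177). A1 meets QZ tangentially, so KQ is at right angles to QZ, so QZ runs along (−sin 169°, cos 169°); with |QZ| = 10.5, Z = (20.772, -13.625). Then |PZ| = |Z − P| = 24.842.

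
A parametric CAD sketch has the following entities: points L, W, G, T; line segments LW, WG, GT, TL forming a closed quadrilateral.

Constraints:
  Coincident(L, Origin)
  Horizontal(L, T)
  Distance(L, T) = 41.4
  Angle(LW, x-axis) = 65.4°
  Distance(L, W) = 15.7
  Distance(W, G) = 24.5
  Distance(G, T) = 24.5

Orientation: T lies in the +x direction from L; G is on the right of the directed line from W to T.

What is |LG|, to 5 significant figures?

19.476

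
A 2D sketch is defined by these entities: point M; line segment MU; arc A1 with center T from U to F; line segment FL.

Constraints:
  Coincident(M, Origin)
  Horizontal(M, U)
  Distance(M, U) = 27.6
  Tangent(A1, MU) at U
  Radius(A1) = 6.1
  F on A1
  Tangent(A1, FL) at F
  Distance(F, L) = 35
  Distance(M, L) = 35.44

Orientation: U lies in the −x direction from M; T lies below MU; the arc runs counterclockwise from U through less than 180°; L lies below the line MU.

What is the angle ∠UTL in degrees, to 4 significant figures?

143.9°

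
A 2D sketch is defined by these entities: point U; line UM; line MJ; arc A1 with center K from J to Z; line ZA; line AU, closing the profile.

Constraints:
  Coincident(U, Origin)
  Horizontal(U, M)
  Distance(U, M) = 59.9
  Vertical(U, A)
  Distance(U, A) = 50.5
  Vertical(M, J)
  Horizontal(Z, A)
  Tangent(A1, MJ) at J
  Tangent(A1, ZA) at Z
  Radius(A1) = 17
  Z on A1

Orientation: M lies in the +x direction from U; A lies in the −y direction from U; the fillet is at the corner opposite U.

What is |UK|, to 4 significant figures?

54.43

U is at the origin; UM is horizontal with |UM| = 59.9 and M on the +x side, so M = (59.90, 0.000). U and A share the same x with |UA| = 50.5 and A on the −y side, so A = (0.000, -50.50). The virtual corner opposite U is at (59.90, -50.50). Tangency of A1 to MJ means the radius KJ is perpendicular to MJ and since A1 is tangent to ZA there, KZ ⟂ ZA, with radius 17.0, so the center K sits 17.0 in from both sides at K = (42.90, -33.50). Then |UK| = |K − U| = 54.43.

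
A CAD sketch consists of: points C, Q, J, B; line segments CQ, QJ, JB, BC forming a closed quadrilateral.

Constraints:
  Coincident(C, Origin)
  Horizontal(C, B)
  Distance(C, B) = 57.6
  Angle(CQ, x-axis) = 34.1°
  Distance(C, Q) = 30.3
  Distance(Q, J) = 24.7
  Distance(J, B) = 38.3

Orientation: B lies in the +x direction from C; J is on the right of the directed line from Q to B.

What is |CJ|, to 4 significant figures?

21.23

C is at the origin; C and B share the same y with |CB| = 57.6 and B in +x, so B = (57.6, 0). CQ runs at 34.1° with |CQ| = 30.3, so Q = (25.09, 16.99). J is determined by |QJ| = 24.7 and |JB| = 38.3 together: it lies at the intersection of circle(Q, 24.7) and circle(B, 38.3). With |QB| = 36.68, the foot of the radical line on QB is 6.661 from Q and the perpendicular offset is √(24.7² − 6.661²) = 23.78. Taking the right-of-QB solution: J = (19.98, -7.178).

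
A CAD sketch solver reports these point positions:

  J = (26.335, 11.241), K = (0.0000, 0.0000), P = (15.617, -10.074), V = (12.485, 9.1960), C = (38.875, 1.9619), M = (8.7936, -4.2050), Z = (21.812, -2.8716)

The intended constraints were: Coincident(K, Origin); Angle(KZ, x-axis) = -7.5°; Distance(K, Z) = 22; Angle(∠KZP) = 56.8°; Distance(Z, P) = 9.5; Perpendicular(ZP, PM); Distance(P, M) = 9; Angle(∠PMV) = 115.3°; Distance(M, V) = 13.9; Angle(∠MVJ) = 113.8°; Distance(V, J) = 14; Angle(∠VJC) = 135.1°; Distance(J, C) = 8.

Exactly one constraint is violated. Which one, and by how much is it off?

Distance(J, C) = 8 — off by 7.60.

K = (0.00, 0.00) ✓; KZ at -7.500° ✓; |KZ| = 22.00 ✓; ∠KZP = 56.80° ✓; |ZP| = 9.500 ✓; ∠(ZP, PM) = 90.00° ✓; |PM| = 9.000 ✓; ∠PMV = 115.3° ✓; |MV| = 13.90 ✓; ∠MVJ = 113.8° ✓; |VJ| = 14.00 ✓; ∠VJC = 135.1° ✓; |JC| = 15.60 ✗.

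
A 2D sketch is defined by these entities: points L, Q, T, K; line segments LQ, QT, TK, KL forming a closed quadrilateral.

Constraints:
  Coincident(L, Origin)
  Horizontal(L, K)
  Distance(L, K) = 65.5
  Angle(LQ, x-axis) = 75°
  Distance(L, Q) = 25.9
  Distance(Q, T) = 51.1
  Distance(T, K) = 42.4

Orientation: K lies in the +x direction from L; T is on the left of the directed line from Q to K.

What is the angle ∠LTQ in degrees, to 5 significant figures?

18.312°

Checks: |QT| = 51.10 ✓; |TK| = 42.40 ✓.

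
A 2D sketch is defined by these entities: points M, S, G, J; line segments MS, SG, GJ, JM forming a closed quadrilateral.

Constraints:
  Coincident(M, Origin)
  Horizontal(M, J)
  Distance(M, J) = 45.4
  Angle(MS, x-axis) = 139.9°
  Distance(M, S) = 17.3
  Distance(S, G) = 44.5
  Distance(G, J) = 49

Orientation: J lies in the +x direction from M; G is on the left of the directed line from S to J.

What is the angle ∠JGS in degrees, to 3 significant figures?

79.2°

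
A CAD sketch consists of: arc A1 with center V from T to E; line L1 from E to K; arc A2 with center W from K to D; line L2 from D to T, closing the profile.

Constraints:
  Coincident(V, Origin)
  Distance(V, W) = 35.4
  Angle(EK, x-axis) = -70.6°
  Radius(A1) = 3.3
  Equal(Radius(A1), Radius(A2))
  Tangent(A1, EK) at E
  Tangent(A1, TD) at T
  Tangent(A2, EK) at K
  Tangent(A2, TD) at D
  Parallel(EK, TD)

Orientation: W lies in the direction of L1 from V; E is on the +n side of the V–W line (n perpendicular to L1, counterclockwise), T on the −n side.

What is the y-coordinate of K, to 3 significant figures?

-32.3

Tangency of A1 to both parallel lines with radius 3.3 puts E and T at V ± 3.3·n: E = (3.11, 1.10), T = (-3.11, -1.10). Equal radii place K and D the same way about W: K = W + 3.3·n = (14.9, -32.3), D = W − 3.3·n = (8.65, -34.5). So K.y = -32.3.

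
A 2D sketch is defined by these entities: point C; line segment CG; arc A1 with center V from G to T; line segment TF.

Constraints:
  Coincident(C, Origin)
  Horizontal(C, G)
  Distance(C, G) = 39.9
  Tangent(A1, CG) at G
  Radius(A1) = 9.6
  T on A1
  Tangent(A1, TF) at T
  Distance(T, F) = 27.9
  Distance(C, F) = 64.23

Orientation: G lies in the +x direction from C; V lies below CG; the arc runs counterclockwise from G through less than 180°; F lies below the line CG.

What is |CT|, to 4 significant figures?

37.09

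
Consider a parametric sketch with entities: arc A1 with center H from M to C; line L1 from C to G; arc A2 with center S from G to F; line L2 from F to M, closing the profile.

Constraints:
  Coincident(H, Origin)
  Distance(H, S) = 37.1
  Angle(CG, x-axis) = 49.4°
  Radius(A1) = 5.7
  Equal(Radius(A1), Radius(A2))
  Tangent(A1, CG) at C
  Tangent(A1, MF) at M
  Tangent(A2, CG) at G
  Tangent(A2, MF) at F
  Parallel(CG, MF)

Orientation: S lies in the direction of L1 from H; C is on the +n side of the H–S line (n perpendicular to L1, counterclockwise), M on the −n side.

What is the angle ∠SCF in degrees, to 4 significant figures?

8.346°

Tangency of A1 to both parallel lines with radius 5.7 puts C and M at H ± 5.7·n: C = (-4.328, 3.709), M = (4.328, -3.709). Equal radii place G and F the same way about S: G = S + 5.7·n = (19.82, 31.88), F = S − 5.7·n = (28.47, 24.46). Then cos ∠SCF = CS·CF / (|CS||CF|), giving 8.346°.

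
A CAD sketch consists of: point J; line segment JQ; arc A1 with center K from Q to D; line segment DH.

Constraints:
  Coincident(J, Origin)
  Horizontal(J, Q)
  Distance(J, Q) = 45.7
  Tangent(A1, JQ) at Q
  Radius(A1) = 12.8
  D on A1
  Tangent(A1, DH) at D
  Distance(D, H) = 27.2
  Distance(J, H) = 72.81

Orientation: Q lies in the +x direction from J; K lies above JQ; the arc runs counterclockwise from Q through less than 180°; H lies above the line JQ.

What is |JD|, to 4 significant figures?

59.41

Checks: J.y = 0.00, Q.y = 0.00 ✓; |JQ| = 45.70 ✓; |KD| = 12.80 ✓; ∠(KD, DH) = 90.00° ✓; |DH| = 27.20 ✓; |JH| = 72.81 ✓.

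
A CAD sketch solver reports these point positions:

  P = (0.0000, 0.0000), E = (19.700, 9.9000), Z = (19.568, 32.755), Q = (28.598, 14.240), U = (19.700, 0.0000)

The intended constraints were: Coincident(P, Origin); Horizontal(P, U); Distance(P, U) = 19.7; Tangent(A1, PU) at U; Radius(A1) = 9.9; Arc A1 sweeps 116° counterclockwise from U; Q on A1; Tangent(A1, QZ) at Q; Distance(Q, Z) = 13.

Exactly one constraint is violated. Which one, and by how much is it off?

Distance(Q, Z) = 13 — off by 7.60.

P = (0.00, 0.00) ✓; P.y = 0.00, U.y = 0.00 ✓; |PU| = 19.70 ✓; ∠(EU, UP) = 90.00° ✓; |EU| = 9.900 ✓; bearing(E→Q) − bearing(E→U) = 116.0° ✓; |EQ| = 9.900 ✓; ∠(EQ, QZ) = 90.00° ✓; |QZ| = 20.60 ✗.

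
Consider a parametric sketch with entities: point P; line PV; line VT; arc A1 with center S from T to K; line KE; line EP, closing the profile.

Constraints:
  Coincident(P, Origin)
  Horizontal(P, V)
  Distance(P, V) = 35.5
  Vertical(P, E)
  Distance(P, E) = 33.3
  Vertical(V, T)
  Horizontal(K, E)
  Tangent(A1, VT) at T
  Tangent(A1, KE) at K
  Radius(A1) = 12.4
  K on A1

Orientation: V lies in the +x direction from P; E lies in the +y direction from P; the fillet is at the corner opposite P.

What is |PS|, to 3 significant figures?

31.2

P is at the origin; PV is horizontal with |PV| = 35.5 and V on the +x side, so V = (35.5, 0.00). P and E share the same x with |PE| = 33.3 and E on the +y side, so E = (0.00, 33.3). The virtual corner opposite P is at (35.5, 33.3). The tangent condition forces ST to be normal to VT and since A1 is tangent to KE there, SK ⟂ KE, with radius 12.4, so the center S sits 12.4 in from both sides at S = (23.1, 20.9). Then |PS| = |S − P| = 31.2.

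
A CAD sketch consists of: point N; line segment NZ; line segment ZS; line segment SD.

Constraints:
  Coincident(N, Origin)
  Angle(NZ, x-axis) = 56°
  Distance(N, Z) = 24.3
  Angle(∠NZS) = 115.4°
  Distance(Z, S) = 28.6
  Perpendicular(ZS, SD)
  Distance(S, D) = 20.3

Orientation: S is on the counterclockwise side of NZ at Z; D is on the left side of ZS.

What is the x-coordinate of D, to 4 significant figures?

-18.44

∠NZS = 115.4°, so ZS runs at 56.0° + (180° − 115.4°) = 120.6° from the x-axis; with |ZS| = 28.6, S = Z + 28.6·(cos 120.6°, sin 120.6°) = (-0.9702, 44.76). ZS ⟂ SD; with |SD| = 20.3 on the left of ZS, D = S + 20.3·(-0.8607, -0.5090) = (-18.44, 34.43). So D.x = -18.44.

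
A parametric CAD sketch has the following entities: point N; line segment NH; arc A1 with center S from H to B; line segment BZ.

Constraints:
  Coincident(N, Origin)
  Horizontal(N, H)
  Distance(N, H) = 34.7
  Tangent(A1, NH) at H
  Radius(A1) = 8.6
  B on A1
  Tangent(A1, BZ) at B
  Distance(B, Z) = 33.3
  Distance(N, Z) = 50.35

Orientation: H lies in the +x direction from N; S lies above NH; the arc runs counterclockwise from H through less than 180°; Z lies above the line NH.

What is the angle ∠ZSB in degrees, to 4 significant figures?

75.52°

N is at the origin; N and H share the same y with |NH| = 34.7 and H on the +x side, so H = (34.70, 0.000). Tangency of A1 to NH means the radius SH is perpendicular to NH, so S = H + (0, 8.6) = (34.70, 8.600). Since SB ⟂ BZ (tangency), |SZ| = √(8.6² + 33.3²) = 34.39 regardless of where B sits on A1. So Z lies on both circle(N, 50.35) and circle(S, 34.39); the above-NH intersection is Z = (27.44, 42.22). B is the foot of the tangent from Z: B = (42.38, 12.46).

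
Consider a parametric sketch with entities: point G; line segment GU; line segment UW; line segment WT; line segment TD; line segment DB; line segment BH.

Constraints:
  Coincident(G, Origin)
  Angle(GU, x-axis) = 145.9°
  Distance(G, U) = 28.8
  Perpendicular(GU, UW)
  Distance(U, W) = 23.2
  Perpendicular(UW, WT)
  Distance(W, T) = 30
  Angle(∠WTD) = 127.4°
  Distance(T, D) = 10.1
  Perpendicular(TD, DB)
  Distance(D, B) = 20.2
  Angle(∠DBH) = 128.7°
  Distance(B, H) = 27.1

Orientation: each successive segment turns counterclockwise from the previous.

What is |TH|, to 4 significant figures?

38.75

The perpendicularity gives DB at right angles to TD, so DB runs at 108.5°; with |DB| = 20.2, B = (-8.845, 2.477). ∠DBH = 128.7° gives BH at 159.8° from the x-axis; with |BH| = 27.1, H = (-34.28, 11.83). Then |TH| = |H − T| = 38.75.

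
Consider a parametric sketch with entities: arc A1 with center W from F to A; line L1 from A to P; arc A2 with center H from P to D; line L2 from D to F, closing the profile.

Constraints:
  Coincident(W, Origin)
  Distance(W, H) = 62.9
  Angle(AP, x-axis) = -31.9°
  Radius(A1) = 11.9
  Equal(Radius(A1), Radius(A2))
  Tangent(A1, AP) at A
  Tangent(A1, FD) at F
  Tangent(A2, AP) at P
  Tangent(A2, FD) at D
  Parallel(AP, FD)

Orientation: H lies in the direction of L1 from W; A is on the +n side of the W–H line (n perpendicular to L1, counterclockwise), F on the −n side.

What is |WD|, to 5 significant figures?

64.016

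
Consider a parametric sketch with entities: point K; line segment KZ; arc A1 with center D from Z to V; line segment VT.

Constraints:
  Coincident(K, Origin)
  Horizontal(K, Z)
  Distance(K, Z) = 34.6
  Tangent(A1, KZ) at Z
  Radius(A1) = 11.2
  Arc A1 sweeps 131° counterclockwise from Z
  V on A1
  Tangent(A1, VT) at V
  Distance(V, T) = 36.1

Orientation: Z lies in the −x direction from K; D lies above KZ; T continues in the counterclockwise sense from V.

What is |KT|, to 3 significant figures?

67.7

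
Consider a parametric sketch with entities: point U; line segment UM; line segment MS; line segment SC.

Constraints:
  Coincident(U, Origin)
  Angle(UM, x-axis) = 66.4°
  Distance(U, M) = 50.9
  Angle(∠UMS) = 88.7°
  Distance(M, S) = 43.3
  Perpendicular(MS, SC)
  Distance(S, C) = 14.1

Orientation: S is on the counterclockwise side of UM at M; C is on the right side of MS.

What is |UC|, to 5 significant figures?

77.457

U is at the origin; UM runs at 66.4° with length 50.9, so M = 50.9·(cos 66.4°, sin 66.4°) = (20.378, 46.643). ∠UMS = 88.7°, so MS runs at 66.4° + (180° − 88.7°) = 157.70° from the x-axis; with |MS| = 43.3, S = M + 43.3·(cos 157.70°, sin 157.70°) = (-19.684, 63.073). MS is perpendicular to SC; with |SC| = 14.1 on the right of MS, C = S + 14.1·(0.37946, 0.92521) = (-14.333, 76.119). Then |UC| = |C − U| = 77.457.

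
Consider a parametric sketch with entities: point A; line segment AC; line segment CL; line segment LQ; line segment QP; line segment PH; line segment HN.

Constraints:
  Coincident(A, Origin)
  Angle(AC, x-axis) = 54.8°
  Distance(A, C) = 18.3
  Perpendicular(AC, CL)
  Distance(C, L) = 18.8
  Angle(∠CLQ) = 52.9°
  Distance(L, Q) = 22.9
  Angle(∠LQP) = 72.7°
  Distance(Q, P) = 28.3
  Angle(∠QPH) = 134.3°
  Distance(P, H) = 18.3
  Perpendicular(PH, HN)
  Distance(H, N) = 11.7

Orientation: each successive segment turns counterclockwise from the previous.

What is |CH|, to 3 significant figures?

24.2

A is at the origin; AC runs at 54.8° with length 18.3, so C = (10.5, 15.0). AC ⟂ CL, so CL runs at 145°; with |CL| = 18.8, L = (-4.81, 25.8). ∠CLQ = 52.9° gives LQ at -88.1° from the x-axis; with |LQ| = 22.9, Q = (-4.05, 2.90). ∠LQP = 72.7° gives QP at 19.2° from the x-axis; with |QP| = 28.3, P = (22.7, 12.2). ∠QPH = 134.3° gives PH at 64.9° from the x-axis; with |PH| = 18.3, H = (30.4, 28.8). Then |CH| = |H − C| = 24.2.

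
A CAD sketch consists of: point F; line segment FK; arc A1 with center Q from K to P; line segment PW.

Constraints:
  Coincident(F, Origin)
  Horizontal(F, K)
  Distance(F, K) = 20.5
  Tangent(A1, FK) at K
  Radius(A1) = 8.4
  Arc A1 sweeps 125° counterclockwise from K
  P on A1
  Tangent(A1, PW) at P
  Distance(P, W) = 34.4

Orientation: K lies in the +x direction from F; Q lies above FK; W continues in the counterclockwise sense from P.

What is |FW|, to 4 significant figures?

42.10

F is at the origin; FK is horizontal with |FK| = 20.5 and K on the +x side, so K = (20.50, 0.000). Since A1 is tangent to FK there, QK ⟂ FK, so Q = K + (0, 8.4) = (20.50, 8.400). On A1, K sits at bearing -90° from Q; a 125° counterclockwise sweep puts P at bearing 35°, so P = Q + 8.4·(cos 35°, sin 35°) = (27.38, 13.22). Tangency of A1 to PW means the radius QP is perpendicular to PW, so PW runs along (−sin 35°, cos 35°); with |PW| = 34.4, W = (7.650, 41.40). Then |FW| = |W − F| = 42.10.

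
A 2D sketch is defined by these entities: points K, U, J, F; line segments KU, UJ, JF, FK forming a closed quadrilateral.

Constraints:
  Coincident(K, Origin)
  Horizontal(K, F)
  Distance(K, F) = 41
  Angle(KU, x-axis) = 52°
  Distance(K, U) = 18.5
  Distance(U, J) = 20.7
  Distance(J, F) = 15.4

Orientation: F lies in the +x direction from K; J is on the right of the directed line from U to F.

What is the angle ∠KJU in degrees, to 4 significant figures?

45.58°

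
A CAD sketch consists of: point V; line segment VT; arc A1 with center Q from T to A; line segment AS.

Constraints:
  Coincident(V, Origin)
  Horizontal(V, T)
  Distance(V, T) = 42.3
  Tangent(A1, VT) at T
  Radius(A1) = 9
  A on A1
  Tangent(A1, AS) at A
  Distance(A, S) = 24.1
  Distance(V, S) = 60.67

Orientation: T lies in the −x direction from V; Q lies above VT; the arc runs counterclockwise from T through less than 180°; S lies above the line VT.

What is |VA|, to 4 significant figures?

38.31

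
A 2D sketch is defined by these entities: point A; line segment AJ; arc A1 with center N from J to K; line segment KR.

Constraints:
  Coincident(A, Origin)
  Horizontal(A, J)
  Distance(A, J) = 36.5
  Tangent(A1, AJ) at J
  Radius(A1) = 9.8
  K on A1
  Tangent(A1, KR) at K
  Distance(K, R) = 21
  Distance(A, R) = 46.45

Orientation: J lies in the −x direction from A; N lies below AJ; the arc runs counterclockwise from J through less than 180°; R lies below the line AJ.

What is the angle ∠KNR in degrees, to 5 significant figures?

64.983°

Checks: |NJ| = 9.800 ✓; |NK| = 9.800 ✓; ∠(NK, KR) = 90.00° ✓; |KR| = 21.00 ✓; |AR| = 46.45 ✓.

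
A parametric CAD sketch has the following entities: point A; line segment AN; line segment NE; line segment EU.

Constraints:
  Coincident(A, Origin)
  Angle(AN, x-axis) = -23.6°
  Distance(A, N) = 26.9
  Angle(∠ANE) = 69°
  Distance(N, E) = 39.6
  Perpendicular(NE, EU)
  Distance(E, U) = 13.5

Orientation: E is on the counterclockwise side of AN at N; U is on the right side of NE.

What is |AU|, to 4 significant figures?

48.87

∠ANE = 69.0°, so NE runs at -23.6° + (180° − 69.0°) = 87.40° from the x-axis; with |NE| = 39.6, E = N + 39.6·(cos 87.40°, sin 87.40°) = (26.45, 28.79). NE is perpendicular to EU; with |EU| = 13.5 on the right of NE, U = E + 13.5·(0.9990, -0.04536) = (39.93, 28.18). Then |AU| = |U − A| = 48.87.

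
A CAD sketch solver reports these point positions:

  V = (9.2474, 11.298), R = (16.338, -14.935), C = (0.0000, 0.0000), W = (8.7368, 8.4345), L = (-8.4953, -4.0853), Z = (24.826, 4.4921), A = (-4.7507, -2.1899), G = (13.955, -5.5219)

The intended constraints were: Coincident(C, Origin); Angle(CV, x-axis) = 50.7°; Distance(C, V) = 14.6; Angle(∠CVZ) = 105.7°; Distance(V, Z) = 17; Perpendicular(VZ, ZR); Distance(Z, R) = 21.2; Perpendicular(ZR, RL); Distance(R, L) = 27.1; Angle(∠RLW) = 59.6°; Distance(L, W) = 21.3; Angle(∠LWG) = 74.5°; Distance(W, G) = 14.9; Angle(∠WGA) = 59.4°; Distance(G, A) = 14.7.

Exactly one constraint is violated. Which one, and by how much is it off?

Distance(G, A) = 14.7 — off by 4.30.

C = (0.00, 0.00) ✓; CV at 50.70° ✓; |CV| = 14.60 ✓; ∠CVZ = 105.7° ✓; |VZ| = 17.00 ✓; ∠(VZ, ZR) = 90.00° ✓; |ZR| = 21.20 ✓; ∠(ZR, RL) = 90.00° ✓; |RL| = 27.10 ✓; ∠RLW = 59.60° ✓; |LW| = 21.30 ✓; ∠LWG = 74.50° ✓; |WG| = 14.90 ✓; ∠WGA = 59.40° ✓; |GA| = 19.00 ✗.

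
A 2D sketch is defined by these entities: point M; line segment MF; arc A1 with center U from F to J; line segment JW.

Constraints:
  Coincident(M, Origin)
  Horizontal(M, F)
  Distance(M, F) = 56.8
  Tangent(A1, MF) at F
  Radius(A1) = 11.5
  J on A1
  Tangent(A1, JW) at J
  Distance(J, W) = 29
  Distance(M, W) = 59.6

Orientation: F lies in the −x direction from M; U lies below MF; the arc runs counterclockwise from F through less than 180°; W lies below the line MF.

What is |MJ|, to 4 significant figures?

67.78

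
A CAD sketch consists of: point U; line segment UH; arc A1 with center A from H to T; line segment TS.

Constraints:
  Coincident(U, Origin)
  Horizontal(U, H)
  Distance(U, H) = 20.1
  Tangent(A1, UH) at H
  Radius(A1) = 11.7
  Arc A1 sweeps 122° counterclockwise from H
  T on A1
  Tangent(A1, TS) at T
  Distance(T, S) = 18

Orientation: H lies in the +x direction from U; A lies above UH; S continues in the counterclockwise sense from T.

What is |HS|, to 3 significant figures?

33.2

U is at the origin; U and H share the same y with |UH| = 20.1 and H on the +x side, so H = (20.1, 0.00). The tangent condition forces AH to be normal to UH, so A = H + (0, 11.7) = (20.1, 11.7). On A1, H sits at bearing -90° from A; a 122° counterclockwise sweep puts T at bearing 32°, so T = A + 11.7·(cos 32°, sin 32°) = (30.0, 17.9). The tangent condition forces AT to be normal to TS, so TS runs along (−sin 32°, cos 32°); with |TS| = 18.0, S = (20.5, 33.2). Then |HS| = |S − H| = 33.2.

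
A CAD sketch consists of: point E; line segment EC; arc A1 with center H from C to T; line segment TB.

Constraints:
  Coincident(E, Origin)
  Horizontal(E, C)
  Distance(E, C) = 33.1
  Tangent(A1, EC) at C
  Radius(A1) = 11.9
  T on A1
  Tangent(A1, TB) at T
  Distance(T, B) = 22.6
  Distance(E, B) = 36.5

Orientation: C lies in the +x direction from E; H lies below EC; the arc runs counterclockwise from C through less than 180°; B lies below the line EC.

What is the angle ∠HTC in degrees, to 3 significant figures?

50.0°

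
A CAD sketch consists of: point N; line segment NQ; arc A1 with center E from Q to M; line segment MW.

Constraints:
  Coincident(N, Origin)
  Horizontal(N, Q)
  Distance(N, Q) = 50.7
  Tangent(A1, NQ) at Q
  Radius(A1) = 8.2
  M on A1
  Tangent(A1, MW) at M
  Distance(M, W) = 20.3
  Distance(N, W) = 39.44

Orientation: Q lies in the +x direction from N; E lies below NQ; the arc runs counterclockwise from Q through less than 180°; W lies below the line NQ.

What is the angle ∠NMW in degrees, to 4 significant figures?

64.01°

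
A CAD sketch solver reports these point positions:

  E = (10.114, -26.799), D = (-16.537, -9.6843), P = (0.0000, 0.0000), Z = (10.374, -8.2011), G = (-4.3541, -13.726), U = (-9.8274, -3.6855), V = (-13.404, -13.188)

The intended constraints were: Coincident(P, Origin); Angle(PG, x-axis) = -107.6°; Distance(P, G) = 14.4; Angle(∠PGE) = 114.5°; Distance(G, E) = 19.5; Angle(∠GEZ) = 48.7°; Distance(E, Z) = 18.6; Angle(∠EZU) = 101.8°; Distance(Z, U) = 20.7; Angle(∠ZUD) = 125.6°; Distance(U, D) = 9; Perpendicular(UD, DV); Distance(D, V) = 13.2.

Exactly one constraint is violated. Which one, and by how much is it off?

Distance(D, V) = 13.2 — off by 8.50.

P = (0.00, 0.00) ✓; PG at -107.6° ✓; |PG| = 14.40 ✓; ∠PGE = 114.5° ✓; |GE| = 19.50 ✓; ∠GEZ = 48.70° ✓; |EZ| = 18.60 ✓; ∠EZU = 101.8° ✓; |ZU| = 20.70 ✓; ∠ZUD = 125.6° ✓; |UD| = 9.000 ✓; ∠(UD, DV) = 90.00° ✓; |DV| = 4.700 ✗.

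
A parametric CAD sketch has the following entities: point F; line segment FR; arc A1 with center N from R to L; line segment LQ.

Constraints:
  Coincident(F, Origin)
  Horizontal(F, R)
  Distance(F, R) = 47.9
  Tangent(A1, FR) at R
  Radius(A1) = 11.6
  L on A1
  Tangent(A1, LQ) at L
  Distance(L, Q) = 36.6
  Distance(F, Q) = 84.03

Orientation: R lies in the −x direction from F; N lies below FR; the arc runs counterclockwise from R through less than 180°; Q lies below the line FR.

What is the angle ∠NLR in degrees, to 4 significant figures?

57.68°

F is at the origin; FR is horizontal with |FR| = 47.9 and R on the −x side, so R = (-47.90, 0.000). Tangency of A1 to FR means the radius NR is perpendicular to FR, so N = R + (0, -11.6) = (-47.90, -11.60). Since NL ⟂ LQ (tangency), |NQ| = √(11.6² + 36.6²) = 38.39 regardless of where L sits on A1. So Q lies on both circle(F, 84.03) and circle(N, 38.39); the below-FR intersection is Q = (-74.06, -39.70). L is the foot of the tangent from Q: L = (-58.38, -6.632).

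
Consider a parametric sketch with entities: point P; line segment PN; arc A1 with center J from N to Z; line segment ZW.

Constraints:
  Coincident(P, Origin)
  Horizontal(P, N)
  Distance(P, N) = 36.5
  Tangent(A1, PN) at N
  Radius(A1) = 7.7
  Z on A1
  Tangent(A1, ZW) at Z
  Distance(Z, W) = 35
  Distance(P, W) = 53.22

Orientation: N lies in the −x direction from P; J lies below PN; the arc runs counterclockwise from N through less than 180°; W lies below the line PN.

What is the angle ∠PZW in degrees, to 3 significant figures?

82.5°

P is at the origin; PN is horizontal with |PN| = 36.5 and N on the −x side, so N = (-36.5, 0.00). Since A1 is tangent to PN there, JN ⟂ PN, so J = N + (0, -7.7) = (-36.5, -7.70). Since JZ ⟂ ZW (tangency), |JW| = √(7.7² + 35.0²) = 35.8 regardless of where Z sits on A1. So W lies on both circle(P, 53.22) and circle(J, 35.8); the below-PN intersection is W = (-31.2, -43.1). Z is the foot of the tangent from W: Z = (-43.7, -10.5).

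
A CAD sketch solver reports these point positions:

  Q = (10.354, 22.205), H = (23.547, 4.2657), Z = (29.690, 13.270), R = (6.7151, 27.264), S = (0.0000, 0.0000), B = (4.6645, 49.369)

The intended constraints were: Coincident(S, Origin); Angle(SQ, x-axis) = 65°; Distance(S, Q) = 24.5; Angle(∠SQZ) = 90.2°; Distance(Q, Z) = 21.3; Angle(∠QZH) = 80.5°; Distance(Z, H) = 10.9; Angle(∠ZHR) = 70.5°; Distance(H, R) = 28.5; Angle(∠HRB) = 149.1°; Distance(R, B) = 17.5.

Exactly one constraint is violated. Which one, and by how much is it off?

Distance(R, B) = 17.5 — off by 4.70.

S = (0.00, 0.00) ✓; SQ at 65.00° ✓; |SQ| = 24.50 ✓; ∠SQZ = 90.20° ✓; |QZ| = 21.30 ✓; ∠QZH = 80.50° ✓; |ZH| = 10.90 ✓; ∠ZHR = 70.50° ✓; |HR| = 28.50 ✓; ∠HRB = 149.1° ✓; |RB| = 22.20 ✗.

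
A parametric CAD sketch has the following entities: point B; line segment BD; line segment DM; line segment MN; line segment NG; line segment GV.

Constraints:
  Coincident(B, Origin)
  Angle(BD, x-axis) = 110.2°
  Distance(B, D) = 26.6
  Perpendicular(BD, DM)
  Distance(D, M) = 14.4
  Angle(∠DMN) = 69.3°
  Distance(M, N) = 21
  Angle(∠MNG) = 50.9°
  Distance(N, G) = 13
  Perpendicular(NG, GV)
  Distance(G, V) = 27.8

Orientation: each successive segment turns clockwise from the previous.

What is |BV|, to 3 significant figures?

40.4

∠MNG = 50.9° gives NG at 140° from the x-axis; with |NG| = 13.0, G = (-5.87, 17.2). The perpendicularity gives GV at right angles to NG, so GV runs at 50.4°; with |GV| = 27.8, V = (11.8, 38.6). Then |BV| = |V − B| = 40.4.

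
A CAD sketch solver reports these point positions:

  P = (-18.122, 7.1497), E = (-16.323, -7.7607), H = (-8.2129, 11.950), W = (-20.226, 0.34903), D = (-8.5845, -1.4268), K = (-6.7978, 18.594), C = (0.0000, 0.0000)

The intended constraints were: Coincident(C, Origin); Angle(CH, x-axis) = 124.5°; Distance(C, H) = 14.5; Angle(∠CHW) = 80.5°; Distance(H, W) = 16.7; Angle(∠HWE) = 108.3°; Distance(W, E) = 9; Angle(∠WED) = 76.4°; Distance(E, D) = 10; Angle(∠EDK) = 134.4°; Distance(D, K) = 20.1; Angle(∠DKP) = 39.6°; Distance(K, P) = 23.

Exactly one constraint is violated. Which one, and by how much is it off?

Distance(K, P) = 23 — off by 6.90.

C = (0.00, 0.00) ✓; CH at 124.5° ✓; |CH| = 14.50 ✓; ∠CHW = 80.50° ✓; |HW| = 16.70 ✓; ∠HWE = 108.3° ✓; |WE| = 9.000 ✓; ∠WED = 76.40° ✓; |ED| = 10.00 ✓; ∠EDK = 134.4° ✓; |DK| = 20.10 ✓; ∠DKP = 39.60° ✓; |KP| = 16.10 ✗.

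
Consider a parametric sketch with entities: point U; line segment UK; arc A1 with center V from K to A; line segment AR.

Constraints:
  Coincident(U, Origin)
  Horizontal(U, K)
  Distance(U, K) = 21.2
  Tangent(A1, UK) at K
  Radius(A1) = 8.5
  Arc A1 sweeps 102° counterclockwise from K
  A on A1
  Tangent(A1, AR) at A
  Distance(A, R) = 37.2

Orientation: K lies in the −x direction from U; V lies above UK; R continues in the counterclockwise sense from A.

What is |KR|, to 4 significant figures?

46.66

U is at the origin; U and K share the same y with |UK| = 21.2 and K on the −x side, so K = (-21.20, 0.000). A1 meets UK tangentially, so VK is at right angles to UK, so V = K + (0, 8.5) = (-21.20, 8.500). On A1, K sits at bearing -90° from V; a 102° counterclockwise sweep puts A at bearing 12°, so A = V + 8.5·(cos 12°, sin 12°) = (-12.89, 10.27). A1 meets AR tangentially, so VA is at right angles to AR, so AR runs along (−sin 12°, cos 12°); with |AR| = 37.2, R = (-20.62, 46.65). Then |KR| = |R − K| = 46.66.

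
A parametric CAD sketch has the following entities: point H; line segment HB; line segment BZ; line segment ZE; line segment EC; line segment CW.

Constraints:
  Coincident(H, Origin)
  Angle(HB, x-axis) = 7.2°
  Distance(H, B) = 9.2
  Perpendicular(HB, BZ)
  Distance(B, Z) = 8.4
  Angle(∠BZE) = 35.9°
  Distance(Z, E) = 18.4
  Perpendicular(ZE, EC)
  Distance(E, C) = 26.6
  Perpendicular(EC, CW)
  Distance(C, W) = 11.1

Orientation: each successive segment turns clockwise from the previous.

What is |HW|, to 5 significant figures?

29.536

H is at the origin; HB runs at 7.2° with length 9.2, so B = (9.1275, 1.1531). The perpendicularity gives BZ at right angles to HB, so BZ runs at -82.800°; with |BZ| = 8.4, Z = (10.180, -7.1807). ∠BZE = 35.9° gives ZE at 133.10° from the x-axis; with |ZE| = 18.4, E = (-2.3920, 6.2543). ZE is perpendicular to EC, so EC runs at 43.100°; with |EC| = 26.6, C = (17.030, 24.429). The perpendicularity gives CW at right angles to EC, so CW runs at -46.900°; with |CW| = 11.1, W = (24.615, 16.325). Then |HW| = |W − H| = 29.536.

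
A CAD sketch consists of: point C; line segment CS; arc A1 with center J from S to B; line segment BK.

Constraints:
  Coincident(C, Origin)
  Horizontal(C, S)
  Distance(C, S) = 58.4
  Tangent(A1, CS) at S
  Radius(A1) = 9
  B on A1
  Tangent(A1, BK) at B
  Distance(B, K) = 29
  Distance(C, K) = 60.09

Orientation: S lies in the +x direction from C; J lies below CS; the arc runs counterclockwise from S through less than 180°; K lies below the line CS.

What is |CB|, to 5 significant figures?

50.120

C is at the origin; C and S share the same y with |CS| = 58.4 and S on the +x side, so S = (58.400, 0.0000). Since A1 is tangent to CS there, JS ⟂ CS, so J = S + (0, -9) = (58.400, -9.0000). Since JB ⟂ BK (tangency), |JK| = √(9.0² + 29.0²) = 30.364 regardless of where B sits on A1. So K lies on both circle(C, 60.09) and circle(J, 30.364); the below-CS intersection is K = (47.179, -37.215). B is the foot of the tangent from K: B = (49.427, -8.3023).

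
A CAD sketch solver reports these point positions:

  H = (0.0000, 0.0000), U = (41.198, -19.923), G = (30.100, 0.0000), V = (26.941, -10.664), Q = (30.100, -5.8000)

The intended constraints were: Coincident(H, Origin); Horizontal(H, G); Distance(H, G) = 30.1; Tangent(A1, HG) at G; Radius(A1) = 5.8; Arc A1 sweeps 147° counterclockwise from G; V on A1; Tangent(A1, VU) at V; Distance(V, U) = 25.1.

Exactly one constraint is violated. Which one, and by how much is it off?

Distance(V, U) = 25.1 — off by 8.10.

H = (0.00, 0.00) ✓; H.y = 0.00, G.y = 0.00 ✓; |HG| = 30.10 ✓; ∠(QG, GH) = 90.00° ✓; |QG| = 5.800 ✓; bearing(Q→V) − bearing(Q→G) = 147.0° ✓; |QV| = 5.800 ✓; ∠(QV, VU) = 90.00° ✓; |VU| = 17.00 ✗.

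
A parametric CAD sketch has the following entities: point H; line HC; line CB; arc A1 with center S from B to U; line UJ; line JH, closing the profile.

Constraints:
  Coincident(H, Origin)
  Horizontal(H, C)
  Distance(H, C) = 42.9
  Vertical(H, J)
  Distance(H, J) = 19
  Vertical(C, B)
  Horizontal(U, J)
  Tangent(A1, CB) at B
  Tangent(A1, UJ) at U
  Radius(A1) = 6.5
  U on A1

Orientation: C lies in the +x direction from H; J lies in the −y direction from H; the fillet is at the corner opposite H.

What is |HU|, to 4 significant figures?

41.06

The virtual corner opposite H is at (42.90, -19.00). The tangent condition forces SB to be normal to CB and tangency of A1 to UJ means the radius SU is perpendicular to UJ, with radius 6.5, so the center S sits 6.5 in from both sides at S = (36.40, -12.50). That places the tangent points at B = (42.90, -12.50) on CB and U = (36.40, -19.00) on UJ. Then |HU| = |U − H| = 41.06.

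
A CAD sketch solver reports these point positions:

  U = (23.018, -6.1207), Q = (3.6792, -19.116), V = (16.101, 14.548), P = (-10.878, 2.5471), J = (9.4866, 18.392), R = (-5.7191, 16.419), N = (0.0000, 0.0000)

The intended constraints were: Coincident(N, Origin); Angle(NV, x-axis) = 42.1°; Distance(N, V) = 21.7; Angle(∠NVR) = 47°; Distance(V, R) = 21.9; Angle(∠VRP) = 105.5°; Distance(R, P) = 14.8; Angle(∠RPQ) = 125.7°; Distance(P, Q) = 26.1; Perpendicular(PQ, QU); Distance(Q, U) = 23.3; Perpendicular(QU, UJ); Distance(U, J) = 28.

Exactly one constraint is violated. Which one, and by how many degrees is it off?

Perpendicular(QU, UJ) — off by 5.00°.

N = (0.00, 0.00) ✓; NV at 42.10° ✓; |NV| = 21.70 ✓; ∠NVR = 47.00° ✓; |VR| = 21.90 ✓; ∠VRP = 105.5° ✓; |RP| = 14.80 ✓; ∠RPQ = 125.7° ✓; |PQ| = 26.10 ✓; ∠(PQ, QU) = 90.00° ✓; |QU| = 23.30 ✓; ∠(QU, UJ) = 85.00° ✗; |UJ| = 28.00 ✓.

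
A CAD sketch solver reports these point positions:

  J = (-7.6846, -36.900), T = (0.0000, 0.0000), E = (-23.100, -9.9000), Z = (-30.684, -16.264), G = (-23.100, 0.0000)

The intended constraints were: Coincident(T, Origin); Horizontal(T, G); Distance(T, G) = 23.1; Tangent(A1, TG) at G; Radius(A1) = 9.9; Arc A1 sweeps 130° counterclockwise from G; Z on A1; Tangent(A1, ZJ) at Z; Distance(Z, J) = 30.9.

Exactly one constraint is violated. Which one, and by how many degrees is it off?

Tangent(A1, ZJ) at Z — off by 8.10°.

T = (0.00, 0.00) ✓; T.y = 0.00, G.y = 0.00 ✓; |TG| = 23.10 ✓; ∠(EG, GT) = 90.00° ✓; |EG| = 9.900 ✓; bearing(E→Z) − bearing(E→G) = 130.0° ✓; |EZ| = 9.900 ✓; ∠(EZ, ZJ) = 81.90° ✗; |ZJ| = 30.90 ✓.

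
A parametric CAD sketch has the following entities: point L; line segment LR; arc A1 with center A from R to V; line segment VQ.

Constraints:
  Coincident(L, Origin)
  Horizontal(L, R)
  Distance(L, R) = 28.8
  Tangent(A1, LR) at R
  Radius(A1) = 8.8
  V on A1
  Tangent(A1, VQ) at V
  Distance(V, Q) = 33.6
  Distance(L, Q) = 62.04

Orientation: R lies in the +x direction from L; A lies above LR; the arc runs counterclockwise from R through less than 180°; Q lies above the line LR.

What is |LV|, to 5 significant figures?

37.174

L is at the origin; LR is horizontal with |LR| = 28.8 and R on the +x side, so R = (28.800, 0.0000). Tangency of A1 to LR means the radius AR is perpendicular to LR, so A = R + (0, 8.8) = (28.800, 8.8000). Since AV ⟂ VQ (tangency), |AQ| = √(8.8² + 33.6²) = 34.733 regardless of where V sits on A1. So Q lies on both circle(L, 62.04) and circle(A, 34.733); the above-LR intersection is Q = (50.695, 35.763). V is the foot of the tangent from Q: V = (36.814, 5.1646).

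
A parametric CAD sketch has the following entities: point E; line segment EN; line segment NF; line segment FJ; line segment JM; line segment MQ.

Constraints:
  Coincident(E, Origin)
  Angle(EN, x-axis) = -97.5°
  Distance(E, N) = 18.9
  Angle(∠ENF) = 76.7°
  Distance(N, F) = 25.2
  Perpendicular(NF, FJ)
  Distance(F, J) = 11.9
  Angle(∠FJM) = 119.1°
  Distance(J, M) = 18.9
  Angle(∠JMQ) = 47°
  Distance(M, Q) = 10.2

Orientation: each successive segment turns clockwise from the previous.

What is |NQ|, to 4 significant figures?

15.79

E is at the origin; EN runs at -97.5° with length 18.9, so N = (-2.467, -18.74). ∠ENF = 76.7° gives NF at 159.2° from the x-axis; with |NF| = 25.2, F = (-26.02, -9.790). NF is perpendicular to FJ, so FJ runs at 69.20°; with |FJ| = 11.9, J = (-21.80, 1.335). ∠FJM = 119.1° gives JM at 8.300° from the x-axis; with |JM| = 18.9, M = (-3.097, 4.063). ∠JMQ = 47.0° gives MQ at -124.7° from the x-axis; with |MQ| = 10.2, Q = (-8.903, -4.323). Then |NQ| = |Q − N| = 15.79.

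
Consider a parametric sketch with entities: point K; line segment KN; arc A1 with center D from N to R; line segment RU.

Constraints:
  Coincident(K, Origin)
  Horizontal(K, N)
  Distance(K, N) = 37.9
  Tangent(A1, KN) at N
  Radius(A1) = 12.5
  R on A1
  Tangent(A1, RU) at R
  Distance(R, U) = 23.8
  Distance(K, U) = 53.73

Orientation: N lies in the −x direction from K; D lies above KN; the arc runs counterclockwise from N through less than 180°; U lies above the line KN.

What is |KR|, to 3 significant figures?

32.0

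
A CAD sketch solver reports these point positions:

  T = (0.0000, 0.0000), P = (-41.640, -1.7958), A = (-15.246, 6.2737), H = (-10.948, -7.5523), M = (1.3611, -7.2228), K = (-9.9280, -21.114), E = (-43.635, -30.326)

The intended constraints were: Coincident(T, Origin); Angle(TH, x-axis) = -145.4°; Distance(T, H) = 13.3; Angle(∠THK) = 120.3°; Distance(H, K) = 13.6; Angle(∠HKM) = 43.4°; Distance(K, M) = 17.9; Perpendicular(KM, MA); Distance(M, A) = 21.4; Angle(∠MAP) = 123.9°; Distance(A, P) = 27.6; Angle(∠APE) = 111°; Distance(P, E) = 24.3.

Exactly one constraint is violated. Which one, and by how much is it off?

Distance(P, E) = 24.3 — off by 4.30.

T = (0.00, 0.00) ✓; TH at -145.4° ✓; |TH| = 13.30 ✓; ∠THK = 120.3° ✓; |HK| = 13.60 ✓; ∠HKM = 43.40° ✓; |KM| = 17.90 ✓; ∠(KM, MA) = 90.00° ✓; |MA| = 21.40 ✓; ∠MAP = 123.9° ✓; |AP| = 27.60 ✓; ∠APE = 111.0° ✓; |PE| = 28.60 ✗.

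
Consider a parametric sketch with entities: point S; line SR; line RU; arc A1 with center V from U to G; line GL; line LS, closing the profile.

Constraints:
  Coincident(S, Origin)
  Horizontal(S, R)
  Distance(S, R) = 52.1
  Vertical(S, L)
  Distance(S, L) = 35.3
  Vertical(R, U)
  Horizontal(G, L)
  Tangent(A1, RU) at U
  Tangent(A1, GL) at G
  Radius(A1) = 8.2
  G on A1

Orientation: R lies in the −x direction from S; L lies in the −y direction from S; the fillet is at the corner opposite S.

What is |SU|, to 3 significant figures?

58.7

The virtual corner opposite S is at (-52.1, -35.3). Since A1 is tangent to RU there, VU ⟂ RU and the tangent condition forces VG to be normal to GL, with radius 8.2, so the center V sits 8.2 in from both sides at V = (-43.9, -27.1). That places the tangent points at U = (-52.1, -27.1) on RU and G = (-43.9, -35.3) on GL. Then |SU| = |U − S| = 58.7.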